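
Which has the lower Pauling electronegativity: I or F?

I

F is in period 2, group 17; I is in period 5, group 17.
Smaller atoms with higher effective nuclear charge are more electronegative.
All are in group 17, so electronegativity increases up the group.
So I has the lower Pauling electronegativity (I < F).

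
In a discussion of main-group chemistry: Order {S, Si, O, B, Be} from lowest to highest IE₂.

Si, Be, S, B, O

Consider each +1 ion: S⁺ still has 5 valence electrons; Si⁺ still has 3 valence electrons; O⁺ still has 5 valence electrons; B⁺ still has 2 valence electrons; Be⁺ still has 1 valence electron.
All are still removing valence electrons, so compare the +1 ions as you would atoms: IE_2 generally rises across a period (higher Z_eff) and falls down a group (larger shell), subject to the usual subshell exceptions.
Valence configurations: S⁺ [Ne]3s²3p³, Si⁺ [Ne]3s²3p¹, O⁺ [He]2s²2p³, B⁺ [He]2s², Be⁺ [He]2s¹.
Tabulated IE_2 (kJ/mol): S 2252, Si 1577, O 3388, B 2427, Be 1757.
Putting it together, IE_2: Si < Be < S < B < O.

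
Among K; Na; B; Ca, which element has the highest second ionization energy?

Na

The second ionization energy removes an electron from the +1 ion. For each element: K⁺ is the bare [Ar] core; Na⁺ is the bare [Ne] core; B⁺ still has 2 valence electrons; Ca⁺ still has 1 valence electron.
Breaking into a closed-shell core is much more expensive than removing a leftover valence electron — K and Na have the largest IE_2 here.
Valence configurations: B⁺ [He]2s², Ca⁺ [Ar]4s¹.
Approximate IE_2 values (kJ/mol): K 3052, Na 4562, B 2427, Ca 1145.
Hence IE_2: Ca < B < K < Na.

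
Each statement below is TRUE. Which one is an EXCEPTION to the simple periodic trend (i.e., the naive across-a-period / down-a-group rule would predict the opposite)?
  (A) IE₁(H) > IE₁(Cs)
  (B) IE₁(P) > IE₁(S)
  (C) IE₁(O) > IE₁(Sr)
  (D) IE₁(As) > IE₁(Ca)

(B)

The general trend: first ionisation energy increases across a period and decreases down a group.
(A) H (period 1, group 1) vs Cs (period 6, group 1): the stated order agrees with the simple trend.
(B) P (period 3, group 15) vs S (period 3, group 16): the stated order contradicts the simple trend.
(C) O (period 2, group 16) vs Sr (period 5, group 2): the stated order agrees with the simple trend.
(D) As (period 4, group 15) vs Ca (period 4, group 2): the stated order agrees with the simple trend.
The exception is (B): S (3p⁴) ionizes more easily than half-filled P (3p³) because the paired 3p electron in S is pushed out by e⁻–e⁻ repulsion.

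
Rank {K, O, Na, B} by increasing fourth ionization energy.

K < O < Na < B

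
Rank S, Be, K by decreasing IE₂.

K > S > Be

The second ionization energy removes an electron from the +1 ion. For each element: S⁺ still has 5 valence electrons; Be⁺ still has 1 valence electron; K⁺ is the bare [Ar] core.
Breaking into a closed-shell core is much more expensive than removing a leftover valence electron — K has the largest IE_2 here.
Valence configurations: S⁺ [Ne]3s²3p³, Be⁺ [He]2s¹.
Approximate IE_2 values (kJ/mol): S 2252, Be 1757, K 3052.
Overall IE_2 order: Be < S < K.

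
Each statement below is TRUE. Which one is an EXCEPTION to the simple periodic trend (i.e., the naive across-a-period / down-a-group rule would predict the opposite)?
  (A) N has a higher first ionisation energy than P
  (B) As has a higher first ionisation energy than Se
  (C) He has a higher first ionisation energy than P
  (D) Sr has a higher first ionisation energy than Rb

The general trend: first ionisation energy increases across a period and decreases down a group.
(A) N (period 2, group 15) vs P (period 3, group 15): the stated order agrees with the simple trend.
(B) As (period 4, group 15) vs Se (period 4, group 16): the stated order contradicts the simple trend.
(C) He (period 1, group 18) vs P (period 3, group 15): the stated order agrees with the simple trend.
(D) Sr (period 5, group 2) vs Rb (period 5, group 1): the stated order agrees with the simple trend.
The exception is (B): Se (4p⁴) ionizes more easily than half-filled As (4p³).

(B)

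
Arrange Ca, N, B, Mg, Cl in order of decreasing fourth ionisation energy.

IE_4 is the cost of taking one more electron from the +3 cation: Ca³⁺ is already 1 electron into the core; N³⁺ still has 2 valence electrons; B³⁺ is the bare [He] core; Mg³⁺ is already 1 electron into the core; Cl³⁺ still has 4 valence electrons.
Usually core removal costs more than valence removal, but here the competition is close: a tightly held n=2 valence electron can cost more to remove than an n=3 core electron, so the actual values have to decide it.
Valence configurations: N³⁺ [He]2s², Cl³⁺ [Ne]3s²3p².
Tabulated IE_4 (kJ/mol): Ca 6491, N 7475, B 25026, Mg 10543, Cl 5159.
So the fourth ionization energies run Cl < Ca < N < Mg < B.

B > Mg > N > Ca > Cl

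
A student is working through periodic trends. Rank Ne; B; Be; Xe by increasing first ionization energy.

B, Be, Xe, Ne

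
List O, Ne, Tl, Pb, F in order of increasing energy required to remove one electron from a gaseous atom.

Tl, Pb, O, F, Ne

O is in period 2, group 16; F is in period 2, group 17; Ne is in period 2, group 18; Tl is in period 6, group 13; Pb is in period 6, group 14.
Removing the outermost electron gets harder across a period and easier down a group.
These span different periods and groups, so the two trends combine.
Pb > Tl: Pb lies to the right of Tl in period 6, so the across-period effect alone puts Pb higher.
O > Pb: both effects reinforce here, so O is clearly the higher of the two.
F > O: both are in period 2; the period trend gives F the larger value.
Ne > F: both are in period 2; the period trend gives Ne the larger value.
For reference (kJ/mol): O 1314, F 1681, Ne 2081, Tl 589, Pb 716.
So from lowest to highest: Tl < Pb < O < F < Ne.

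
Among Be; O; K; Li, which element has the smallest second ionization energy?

Consider each +1 ion: Be⁺ still has 1 valence electron; O⁺ still has 5 valence electrons; K⁺ is the bare [Ar] core; Li⁺ is the bare [He] core.
Usually core removal costs more than valence removal, but here the competition is close: a tightly held n=2 valence electron can cost more to remove than an n=3 core electron, so the actual values have to decide it.
Valence configurations: Be⁺ [He]2s¹, O⁺ [He]2s²2p³.
Tabulated IE_2 (kJ/mol): Be 1757, O 3388, K 3052, Li 7298.
So the second ionization energies run Be < K < O < Li.

Be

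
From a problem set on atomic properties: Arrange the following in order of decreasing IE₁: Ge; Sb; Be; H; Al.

H, Be, Sb, Ge, Al

H is in period 1, group 1; Be is in period 2, group 2; Al is in period 3, group 13; Ge is in period 4, group 14; Sb is in period 5, group 15.
Removing the outermost electron gets harder across a period and easier down a group.
A diagonal step moves right (one effect) and down (the opposite effect) at once.
Ge > Al: the two effects oppose for this pair; the across-period effect wins (762 vs 578 kJ/mol).
Sb > Ge: the two effects oppose for this pair; the across-period effect wins (831 vs 762 kJ/mol).
Be > Sb: period and group pull opposite ways; the down-group shift dominates (900 vs 831 kJ/mol).
H > Be: period and group pull opposite ways; the down-group shift dominates (1312 vs 900 kJ/mol).
For reference (kJ/mol): H 1312, Be 900, Al 578, Ge 762, Sb 831.
So from highest to lowest: H > Be > Sb > Ge > Al.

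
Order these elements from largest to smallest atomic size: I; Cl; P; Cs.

Cs > I > P > Cl

P is in period 3, group 15; Cl is in period 3, group 17; I is in period 5, group 17; Cs is in period 6, group 1.
Radius decreases left→right (rising Z_eff, same n) and increases top→bottom (higher n).
Here both period and group differ, so the two effects have to be weighed against each other.
P > Cl: both are in period 3; the period trend gives P the larger value.
I > P: the two effects oppose for this pair; the down-group effect wins (133 vs 111 pm).
Cs > I: relative to I, both the across-period and down-group shifts push Cs's atomic radius up.
For reference (pm): P 111, Cl 99, I 133, Cs 232.
So from largest to smallest: Cs > I > P > Cl.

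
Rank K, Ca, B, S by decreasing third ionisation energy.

Consider each +2 ion: K²⁺ is already 1 electron into the core; Ca²⁺ is the bare [Ar] core; B²⁺ still has 1 valence electron; S²⁺ still has 4 valence electrons.
Pulling an electron out of a noble-gas core costs far more than removing a remaining valence electron, so K and Ca sit at the high end of IE_3.
Valence configurations: B²⁺ [He]2s¹, S²⁺ [Ne]3s²3p².
The numbers (kJ/mol): K 4420, Ca 4912, B 3660, S 3357.
Hence IE_3: S < B < K < Ca.

Ca > K > B > S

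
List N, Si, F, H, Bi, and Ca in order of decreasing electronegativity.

H is in period 1, group 1; N is in period 2, group 15; F is in period 2, group 17; Si is in period 3, group 14; Ca is in period 4, group 2; Bi is in period 6, group 15.
Smaller atoms with higher effective nuclear charge are more electronegative.
These span different periods and groups, so the two trends combine.
Si > Ca: both effects reinforce here, so Si is clearly the higher of the two.
Bi > Si: the two effects oppose for this pair; the across-period effect wins (2.02 vs 1.90).
H > Bi: period and group pull opposite ways; the down-group shift dominates (2.20 vs 2.02).
N > H: period and group pull opposite ways; the across-period shift dominates (3.04 vs 2.20).
F > N: both are in period 2; the period trend gives F the larger value.
Approximate values (Pauling): H 2.20, N 3.04, F 3.98, Si 1.90, Ca 1.00, Bi 2.02.
So from highest to lowest: F > N > H > Bi > Si > Ca.

F > N > H > Bi > Si > Ca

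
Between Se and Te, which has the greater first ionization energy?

First ionization energy rises across a period (greater Z_eff holds electrons more tightly) and falls down a group (valence electrons are farther from the nucleus).
All are in group 16, so first ionization energy increases up the group.
So Se has the greater first ionization energy (Se > Te).

Se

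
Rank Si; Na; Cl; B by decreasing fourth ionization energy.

B > Na > Cl > Si

Consider each +3 ion: Si³⁺ still has 1 valence electron; Na³⁺ is already 2 electrons into the core; Cl³⁺ still has 4 valence electrons; B³⁺ is the bare [He] core.
Breaking into a closed-shell core is much more expensive than removing a leftover valence electron — Na and B have the largest IE_4 here.
Valence configurations: Si³⁺ [Ne]3s¹, Cl³⁺ [Ne]3s²3p².
Tabulated IE_4 (kJ/mol): Si 4356, Na 9543, Cl 5159, B 25026.
Hence IE_4: Si < Cl < Na < B.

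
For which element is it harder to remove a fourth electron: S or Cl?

Cl

The fourth ionization energy removes an electron from the +3 ion. For each element: S³⁺ still has 3 valence electrons; Cl³⁺ still has 4 valence electrons.
All are still removing valence electrons, so compare the +3 ions as you would atoms: IE_4 generally rises across a period (higher Z_eff) and falls down a group (larger shell), subject to the usual subshell exceptions.
Valence configurations: S³⁺ [Ne]3s²3p¹, Cl³⁺ [Ne]3s²3p².
Approximate IE_4 values (kJ/mol): S 4556, Cl 5159.
Overall IE_4 order: S < Cl.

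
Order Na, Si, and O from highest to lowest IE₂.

Na, O, Si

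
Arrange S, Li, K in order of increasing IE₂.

S < K < Li

The second ionization energy removes an electron from the +1 ion. For each element: S⁺ still has 5 valence electrons; Li⁺ is the bare [He] core; K⁺ is the bare [Ar] core.
Core electrons are held far more tightly than valence electrons, so K and Li top the IE_2 order.
Approximate IE_2 values (kJ/mol): S 2252, Li 7298, K 3052.
Overall IE_2 order: S < K < Li.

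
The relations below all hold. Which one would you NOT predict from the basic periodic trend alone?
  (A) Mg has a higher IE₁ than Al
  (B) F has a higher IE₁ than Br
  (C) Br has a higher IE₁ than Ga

(A)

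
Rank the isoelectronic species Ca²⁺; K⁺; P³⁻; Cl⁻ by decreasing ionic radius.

All of these have 18 electrons, so size is governed by nuclear charge alone: the more protons, the stronger the pull on the same electron cloud, and the smaller the ion.
Nuclear charges: Ca²⁺ (Z=20), K⁺ (Z=19), Cl⁻ (Z=17), P³⁻ (Z=15).
Largest to smallest: P³⁻ > Cl⁻ > K⁺ > Ca²⁺.

P³⁻ > Cl⁻ > K⁺ > Ca²⁺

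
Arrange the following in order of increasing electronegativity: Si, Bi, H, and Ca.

Ca, Si, Bi, H

H is in period 1, group 1; Si is in period 3, group 14; Ca is in period 4, group 2; Bi is in period 6, group 15.
Smaller atoms with higher effective nuclear charge are more electronegative.
These span different periods and groups, so the two trends combine.
Si > Ca: both effects reinforce here, so Si is clearly the higher of the two.
Bi > Si: the two effects oppose for this pair; the across-period effect wins (2.02 vs 1.90).
H > Bi: the two effects oppose for this pair; the down-group effect wins (2.20 vs 2.02).
Approximate values (Pauling): H 2.20, Si 1.90, Ca 1.00, Bi 2.02.
So from lowest to highest: Ca < Si < Bi < H.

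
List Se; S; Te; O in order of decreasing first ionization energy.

O, S, Se, Te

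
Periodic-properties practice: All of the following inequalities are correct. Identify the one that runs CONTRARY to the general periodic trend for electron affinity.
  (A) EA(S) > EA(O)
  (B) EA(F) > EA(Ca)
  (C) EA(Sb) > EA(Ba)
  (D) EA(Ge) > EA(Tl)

(A)

The general trend: electron affinity increases across a period and decreases down a group.
(A) S (period 3, group 16) vs O (period 2, group 16): the stated order contradicts the simple trend.
(B) F (period 2, group 17) vs Ca (period 4, group 2): the stated order agrees with the simple trend.
(C) Sb (period 5, group 15) vs Ba (period 6, group 2): the stated order agrees with the simple trend.
(D) Ge (period 4, group 14) vs Tl (period 6, group 13): the stated order agrees with the simple trend.
The exception is (A): the compact 2p subshell of O repels the added electron more than S's larger 3p does.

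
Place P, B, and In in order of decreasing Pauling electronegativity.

B is in period 2, group 13; P is in period 3, group 15; In is in period 5, group 13.
EN rises left→right (higher Z_eff, smaller atoms) and falls top→bottom (larger, more shielded atoms).
Neither a single period nor a single group — weigh both effects.
B > In: they share group 13; the group trend gives B the larger value.
P > B: the two effects oppose for this pair; the across-period effect wins (2.19 vs 2.04).
Approximate values (Pauling): B 2.04, P 2.19, In 1.78.
So from highest to lowest: P > B > In.

P, B, In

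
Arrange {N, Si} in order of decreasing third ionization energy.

N > Si

The third ionization energy removes an electron from the +2 ion. For each element: N²⁺ still has 3 valence electrons; Si²⁺ still has 2 valence electrons.
All are still removing valence electrons, so compare the +2 ions as you would atoms: IE_3 generally rises across a period (higher Z_eff) and falls down a group (larger shell), subject to the usual subshell exceptions.
Valence configurations: N²⁺ [He]2s²2p¹, Si²⁺ [Ne]3s².
Tabulated IE_3 (kJ/mol): N 4578, Si 3232.
Overall IE_3 order: Si < N.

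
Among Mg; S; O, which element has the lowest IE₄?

S

After 3 electrons have been removed, what remains? Mg³⁺ is already 1 electron into the core; S³⁺ still has 3 valence electrons; O³⁺ still has 3 valence electrons.
Pulling an electron out of a noble-gas core costs far more than removing a remaining valence electron, so Mg sits at the high end of IE_4.
Valence configurations: S³⁺ [Ne]3s²3p¹, O³⁺ [He]2s²2p¹.
The numbers (kJ/mol): Mg 10543, S 4556, O 7469.
So the fourth ionization energies run S < O < Mg.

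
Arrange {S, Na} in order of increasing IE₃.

After 2 electrons have been removed, what remains? S²⁺ still has 4 valence electrons; Na²⁺ is already 1 electron into the core.
Pulling an electron out of a noble-gas core costs far more than removing a remaining valence electron, so Na sits at the high end of IE_3.
Approximate IE_3 values (kJ/mol): S 3357, Na 6910.
Hence IE_3: S < Na.

S, Na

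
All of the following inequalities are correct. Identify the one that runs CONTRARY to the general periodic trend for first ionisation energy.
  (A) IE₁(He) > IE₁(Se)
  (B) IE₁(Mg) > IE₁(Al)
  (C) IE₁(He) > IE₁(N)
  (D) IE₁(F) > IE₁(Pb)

(B)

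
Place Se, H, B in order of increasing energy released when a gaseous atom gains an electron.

B < H < Se

Atoms with high Z_eff and room in the valence shell (especially the halogens) have the most exothermic electron affinities.
Here both period and group differ, so the two effects have to be weighed against each other.
H > B: period and group pull opposite ways; the down-group shift dominates (73 vs 27 kJ/mol).
Se > H: period and group pull opposite ways; the across-period shift dominates (195 vs 73 kJ/mol).
For reference (kJ/mol): H 73, B 27, Se 195.
So from lowest to highest: B < H < Se.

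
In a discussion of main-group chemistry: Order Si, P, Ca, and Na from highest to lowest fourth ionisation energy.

Na > Ca > P > Si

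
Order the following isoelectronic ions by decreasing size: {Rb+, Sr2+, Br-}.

All of these have 36 electrons, so size is governed by nuclear charge alone: the more protons, the stronger the pull on the same electron cloud, and the smaller the ion.
Nuclear charges: Sr2+ (Z=38), Rb+ (Z=37), Br- (Z=35).
Largest to smallest: Br- > Rb+ > Sr2+.

Br-, Rb+, Sr2+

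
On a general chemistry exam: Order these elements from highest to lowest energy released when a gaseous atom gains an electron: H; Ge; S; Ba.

H is in period 1, group 1; S is in period 3, group 16; Ge is in period 4, group 14; Ba is in period 6, group 2.
Electron affinity generally becomes more exothermic across a period toward the halogens and less exothermic down a group.
Neither a single period nor a single group — weigh both effects.
H > Ba: the two effects oppose for this pair; the down-group effect wins (73 vs 14 kJ/mol).
Ge > H: the two effects oppose for this pair; the across-period effect wins (119 vs 73 kJ/mol).
S > Ge: relative to Ge, both the across-period and down-group shifts push S's electron affinity up.
For reference (kJ/mol): H 73, S 200, Ge 119, Ba 14.
So from highest to lowest: S > Ge > H > Ba.

S > Ge > H > Ba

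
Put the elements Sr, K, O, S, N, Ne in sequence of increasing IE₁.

K < Sr < S < O < N < Ne

N is in period 2, group 15; O is in period 2, group 16; Ne is in period 2, group 18; S is in period 3, group 16; K is in period 4, group 1; Sr is in period 5, group 2.
Removing the outermost electron gets harder across a period and easier down a group.
These span different periods and groups, so the two trends combine.
Sr > K: period and group pull opposite ways; the across-period shift dominates (550 vs 419 kJ/mol).
S > Sr: relative to Sr, both the across-period and down-group shifts push S's first ionization energy up.
O > S: O sits above S in group 16, so the down-group effect alone puts O higher.
N > O: this pair runs against the simple trend — see the exception note.
Ne > N: Ne lies to the right of N in period 2, so the across-period effect alone puts Ne higher.
Note the exception: N has a higher first ionization energy than O, contrary to the simple trend — pairing an electron in O's 2p⁴ costs repulsion energy, so O ionizes more easily than half-filled N (2p³).
For reference (kJ/mol): N 1402, O 1314, Ne 2081, S 1000, K 419, Sr 550.
So from lowest to highest: K < Sr < S < O < N < Ne.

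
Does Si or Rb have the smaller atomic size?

Si is in period 3, group 14; Rb is in period 5, group 1.
Atomic radius shrinks across a period as nuclear charge pulls the same shell inward, and grows down a group as new shells are added.
Here both period and group differ, so the two effects have to be weighed against each other.
Rb > Si: relative to Si, both the across-period and down-group shifts push Rb's atomic radius up.
Approximate values (pm): Si 116, Rb 210.
So Si has the smaller atomic size (Si < Rb).

Si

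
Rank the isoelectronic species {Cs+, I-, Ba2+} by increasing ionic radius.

Ba2+ < Cs+ < I-

All of these have 54 electrons, so size is governed by nuclear charge alone: the more protons, the stronger the pull on the same electron cloud, and the smaller the ion.
Nuclear charges: Ba2+ (Z=56), Cs+ (Z=55), I- (Z=53).
Smallest to largest: Ba2+ < Cs+ < I-.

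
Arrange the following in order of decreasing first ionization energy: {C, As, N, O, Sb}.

N > O > C > As > Sb

C is in period 2, group 14; N is in period 2, group 15; O is in period 2, group 16; As is in period 4, group 15; Sb is in period 5, group 15.
Across a period the outer electron is held more tightly (higher IE₁); down a group it sits in a higher shell, more shielded, and comes off more easily.
These span different periods and groups, so the two trends combine.
As > Sb: As sits above Sb in group 15, so the down-group effect alone puts As higher.
C > As: the two effects oppose for this pair; the down-group effect wins (1086 vs 947 kJ/mol).
O > C: both are in period 2; the period trend gives O the larger value.
N > O: this pair runs against the simple trend — see the exception note.
Note the exception: N has a higher first ionization energy than O, contrary to the simple trend — pairing an electron in O's 2p⁴ costs repulsion energy, so O ionizes more easily than half-filled N (2p³).
For reference (kJ/mol): C 1086, N 1402, O 1314, As 947, Sb 831.
So from highest to lowest: N > O > C > As > Sb.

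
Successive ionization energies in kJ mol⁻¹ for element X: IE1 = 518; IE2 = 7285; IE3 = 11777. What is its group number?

Look for the largest jump between consecutive ionization energies: IE2/IE1 ≈ 14.1, far larger than any earlier ratio.
That jump marks the point where a core electron is being removed. So the atom has 1 valence electron.
A main-group element with 1 valence electron is in group 1.

Group 1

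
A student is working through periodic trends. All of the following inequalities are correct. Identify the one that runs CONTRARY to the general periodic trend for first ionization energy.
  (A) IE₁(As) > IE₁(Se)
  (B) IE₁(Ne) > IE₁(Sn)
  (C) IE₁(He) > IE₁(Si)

The general trend: first ionization energy increases across a period and decreases down a group.
(A) As (period 4, group 15) vs Se (period 4, group 16): the stated order contradicts the simple trend.
(B) Ne (period 2, group 18) vs Sn (period 5, group 14): the stated order agrees with the simple trend.
(C) He (period 1, group 18) vs Si (period 3, group 14): the stated order agrees with the simple trend.
The exception is (A): Se (4p⁴) ionizes more easily than half-filled As (4p³).

(A)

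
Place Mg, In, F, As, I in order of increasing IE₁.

F is in period 2, group 17; Mg is in period 3, group 2; As is in period 4, group 15; In is in period 5, group 13; I is in period 5, group 17.
IE₁ increases left→right with effective nuclear charge and decreases top→bottom as the valence shell moves farther out.
Neither a single period nor a single group — weigh both effects.
Mg > In: the two effects oppose for this pair; the down-group effect wins (738 vs 558 kJ/mol).
As > Mg: the two effects oppose for this pair; the across-period effect wins (947 vs 738 kJ/mol).
I > As: the two effects oppose for this pair; the across-period effect wins (1008 vs 947 kJ/mol).
F > I: F sits above I in group 17, so the down-group effect alone puts F higher.
Approximate values (kJ/mol): F 1681, Mg 738, As 947, In 558, I 1008.
So from lowest to highest: In < Mg < As < I < F.

In < Mg < As < I < F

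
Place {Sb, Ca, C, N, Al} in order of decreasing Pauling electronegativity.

Atoms toward the upper right of the periodic table pull bonding electrons most strongly.
Here both period and group differ, so the two effects have to be weighed against each other.
Al > Ca: both effects reinforce here, so Al is clearly the higher of the two.
Sb > Al: period and group pull opposite ways; the across-period shift dominates (2.05 vs 1.61).
C > Sb: the two effects oppose for this pair; the down-group effect wins (2.55 vs 2.05).
N > C: both are in period 2; the period trend gives N the larger value.
Approximate values (Pauling): C 2.55, N 3.04, Al 1.61, Ca 1.00, Sb 2.05.
So from highest to lowest: N > C > Sb > Al > Ca.

N, C, Sb, Al, Ca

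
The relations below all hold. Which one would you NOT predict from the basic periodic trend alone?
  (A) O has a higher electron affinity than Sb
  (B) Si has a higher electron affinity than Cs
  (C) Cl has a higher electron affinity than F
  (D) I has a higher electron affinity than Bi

The general trend: electron affinity increases across a period and decreases down a group.
(A) O (period 2, group 16) vs Sb (period 5, group 15): the stated order agrees with the simple trend.
(B) Si (period 3, group 14) vs Cs (period 6, group 1): the stated order agrees with the simple trend.
(C) Cl (period 3, group 17) vs F (period 2, group 17): the stated order contradicts the simple trend.
(D) I (period 5, group 17) vs Bi (period 6, group 15): the stated order agrees with the simple trend.
The exception is (C): F's small 2p subshell makes the incoming electron feel strong e⁻–e⁻ repulsion, so Cl actually releases more energy on gaining an electron.

(C)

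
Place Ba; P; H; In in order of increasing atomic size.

H is in period 1, group 1; P is in period 3, group 15; In is in period 5, group 13; Ba is in period 6, group 2.
Atomic radius shrinks across a period as nuclear charge pulls the same shell inward, and grows down a group as new shells are added.
These span different periods and groups, so the two trends combine.
P > H: the two effects oppose for this pair; the down-group effect wins (111 vs 32 pm).
In > P: both effects reinforce here, so In is clearly the larger of the two.
Ba > In: both effects reinforce here, so Ba is clearly the larger of the two.
For reference (pm): H 32, P 111, In 142, Ba 196.
So from smallest to largest: H < P < In < Ba.

H < P < In < Ba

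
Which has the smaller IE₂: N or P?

P

The second ionization energy removes an electron from the +1 ion. For each element: N⁺ still has 4 valence electrons; P⁺ still has 4 valence electrons.
All are still removing valence electrons, so compare the +1 ions as you would atoms: IE_2 generally rises across a period (higher Z_eff) and falls down a group (larger shell), subject to the usual subshell exceptions.
Valence configurations: N⁺ [He]2s²2p², P⁺ [Ne]3s²3p².
Tabulated IE_2 (kJ/mol): N 2856, P 1907.
Putting it together, IE_2: P < N.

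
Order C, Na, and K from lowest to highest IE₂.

C < K < Na

IE_2 is the cost of taking one more electron from the +1 cation: C⁺ still has 3 valence electrons; Na⁺ is the bare [Ne] core; K⁺ is the bare [Ar] core.
Core electrons are held far more tightly than valence electrons, so K and Na top the IE_2 order.
Approximate IE_2 values (kJ/mol): C 2353, Na 4562, K 3052.
Hence IE_2: C < K < Na.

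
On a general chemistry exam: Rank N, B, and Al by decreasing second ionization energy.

N > B > Al

IE_2 is the cost of taking one more electron from the +1 cation: N⁺ still has 4 valence electrons; B⁺ still has 2 valence electrons; Al⁺ still has 2 valence electrons.
All are still removing valence electrons, so compare the +1 ions as you would atoms: IE_2 generally rises across a period (higher Z_eff) and falls down a group (larger shell), subject to the usual subshell exceptions.
Valence configurations: N⁺ [He]2s²2p², B⁺ [He]2s², Al⁺ [Ne]3s².
Approximate IE_2 values (kJ/mol): N 2856, B 2427, Al 1817.
Overall IE_2 order: Al < B < N.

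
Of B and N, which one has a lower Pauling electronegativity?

B is in period 2, group 13; N is in period 2, group 15.
Atoms toward the upper right of the periodic table pull bonding electrons most strongly.
All lie in period 2, so electronegativity increases left to right.
So B has the lower Pauling electronegativity (B < N).

B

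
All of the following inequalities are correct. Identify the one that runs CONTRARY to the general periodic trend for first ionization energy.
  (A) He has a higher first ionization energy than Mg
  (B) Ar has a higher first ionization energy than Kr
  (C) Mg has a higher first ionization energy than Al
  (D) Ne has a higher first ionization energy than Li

The general trend: first ionization energy increases across a period and decreases down a group.
(A) He (period 1, group 18) vs Mg (period 3, group 2): the stated order agrees with the simple trend.
(B) Ar (period 3, group 18) vs Kr (period 4, group 18): the stated order agrees with the simple trend.
(C) Mg (period 3, group 2) vs Al (period 3, group 13): the stated order contradicts the simple trend.
(D) Ne (period 2, group 18) vs Li (period 2, group 1): the stated order agrees with the simple trend.
The exception is (C): Al's single 3p electron is easier to remove than one from Mg's filled 3s².

(C)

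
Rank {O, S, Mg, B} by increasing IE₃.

S < B < O < Mg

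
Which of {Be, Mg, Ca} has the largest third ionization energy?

Be

After 2 electrons have been removed, what remains? Be²⁺ is the bare [He] core; Mg²⁺ is the bare [Ne] core; Ca²⁺ is the bare [Ar] core.
All of these are removing an electron from a noble-gas core or deeper; the smaller core (lower principal quantum number) is held far more tightly, and within a period the higher nuclear charge binds the same core more tightly.
Tabulated IE_3 (kJ/mol): Be 14849, Mg 7733, Ca 4912.
Hence IE_3: Ca < Mg < Be.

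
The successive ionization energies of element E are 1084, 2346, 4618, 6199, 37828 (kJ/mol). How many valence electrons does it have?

4

Look for the largest jump between consecutive ionization energies: IE5/IE4 ≈ 6.1, far larger than any earlier ratio.
That jump marks the point where a core electron is being removed. So the atom has 4 valence electrons.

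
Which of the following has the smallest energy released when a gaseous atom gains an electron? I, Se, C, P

P

EA tends to increase across a period and decrease down a group, though the pattern is less regular than for IE or radius.
A diagonal step moves right (one effect) and down (the opposite effect) at once.
C > P: period and group pull opposite ways; the down-group shift dominates (122 vs 72 kJ/mol).
Se > C: period and group pull opposite ways; the across-period shift dominates (195 vs 122 kJ/mol).
I > Se: the two effects oppose for this pair; the across-period effect wins (295 vs 195 kJ/mol).
For reference (kJ/mol): C 122, P 72, Se 195, I 295.
The smallest energy released when a gaseous atom gains an electron among these belongs to P.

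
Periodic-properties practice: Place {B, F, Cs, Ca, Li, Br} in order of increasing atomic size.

Li is in period 2, group 1; B is in period 2, group 13; F is in period 2, group 17; Ca is in period 4, group 2; Br is in period 4, group 17; Cs is in period 6, group 1.
Radius decreases left→right (rising Z_eff, same n) and increases top→bottom (higher n).
Neither a single period nor a single group — weigh both effects.
B > F: B lies to the left of F in period 2, so the across-period effect alone puts B larger.
Br > B: period and group pull opposite ways; the down-group shift dominates (114 vs 85 pm).
Li > Br: period and group pull opposite ways; the across-period shift dominates (133 vs 114 pm).
Ca > Li: the two effects oppose for this pair; the down-group effect wins (171 vs 133 pm).
Cs > Ca: relative to Ca, both the across-period and down-group shifts push Cs's atomic radius up.
For reference (pm): Li 133, B 85, F 64, Ca 171, Br 114, Cs 232.
So from smallest to largest: F < B < Br < Li < Ca < Cs.

F < B < Br < Li < Ca < Cs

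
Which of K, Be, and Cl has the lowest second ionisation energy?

IE_2 is the cost of taking one more electron from the +1 cation: K⁺ is the bare [Ar] core; Be⁺ still has 1 valence electron; Cl⁺ still has 6 valence electrons.
Breaking into a closed-shell core is much more expensive than removing a leftover valence electron — K has the largest IE_2 here.
Valence configurations: Be⁺ [He]2s¹, Cl⁺ [Ne]3s²3p⁴.
Tabulated IE_2 (kJ/mol): K 3052, Be 1757, Cl 2298.
Hence IE_2: Be < Cl < K.

Be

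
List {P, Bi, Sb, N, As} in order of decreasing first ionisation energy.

N is in period 2, group 15; P is in period 3, group 15; As is in period 4, group 15; Sb is in period 5, group 15; Bi is in period 6, group 15.
IE₁ increases left→right with effective nuclear charge and decreases top→bottom as the valence shell moves farther out.
All are in group 15, so first ionization energy increases up the group.
So from highest to lowest: N > P > As > Sb > Bi.

N > P > As > Sb > Bi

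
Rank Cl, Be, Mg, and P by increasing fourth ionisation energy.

IE_4 is the cost of taking one more electron from the +3 cation: Cl³⁺ still has 4 valence electrons; Be³⁺ is already 1 electron into the core; Mg³⁺ is already 1 electron into the core; P³⁺ still has 2 valence electrons.
Pulling an electron out of a noble-gas core costs far more than removing a remaining valence electron, so Mg and Be sit at the high end of IE_4.
Valence configurations: Cl³⁺ [Ne]3s²3p², P³⁺ [Ne]3s².
Tabulated IE_4 (kJ/mol): Cl 5159, Be 21007, Mg 10543, P 4964.
Overall IE_4 order: P < Cl < Mg < Be.

P, Cl, Mg, Be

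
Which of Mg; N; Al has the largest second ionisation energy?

The second ionization energy removes an electron from the +1 ion. For each element: Mg⁺ still has 1 valence electron; N⁺ still has 4 valence electrons; Al⁺ still has 2 valence electrons.
All are still removing valence electrons, so compare the +1 ions as you would atoms: IE_2 generally rises across a period (higher Z_eff) and falls down a group (larger shell), subject to the usual subshell exceptions.
Valence configurations: Mg⁺ [Ne]3s¹, N⁺ [He]2s²2p², Al⁺ [Ne]3s².
Tabulated IE_2 (kJ/mol): Mg 1451, N 2856, Al 1817.
So the second ionization energies run Mg < Al < N.

N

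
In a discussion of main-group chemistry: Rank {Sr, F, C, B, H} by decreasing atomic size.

H is in period 1, group 1; B is in period 2, group 13; C is in period 2, group 14; F is in period 2, group 17; Sr is in period 5, group 2.
Across a period the added protons contract the valence shell; down a group each new principal shell makes the atom larger.
These span different periods and groups, so the two trends combine.
F > H: period and group pull opposite ways; the down-group shift dominates (64 vs 32 pm).
C > F: C lies to the left of F in period 2, so the across-period effect alone puts C larger.
B > C: both are in period 2; the period trend gives B the larger value.
Sr > B: relative to B, both the across-period and down-group shifts push Sr's atomic radius up.
Approximate values (pm): H 32, B 85, C 75, F 64, Sr 185.
So from largest to smallest: Sr > B > C > F > H.

Sr > B > C > F > H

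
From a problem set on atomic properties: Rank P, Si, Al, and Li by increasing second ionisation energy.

Si < Al < P < Li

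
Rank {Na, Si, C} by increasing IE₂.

Si < C < Na

Consider each +1 ion: Na⁺ is the bare [Ne] core; Si⁺ still has 3 valence electrons; C⁺ still has 3 valence electrons.
Core electrons are held far more tightly than valence electrons, so Na tops the IE_2 order.
Valence configurations: Si⁺ [Ne]3s²3p¹, C⁺ [He]2s²2p¹.
Approximate IE_2 values (kJ/mol): Na 4562, Si 1577, C 2353.
Putting it together, IE_2: Si < C < Na.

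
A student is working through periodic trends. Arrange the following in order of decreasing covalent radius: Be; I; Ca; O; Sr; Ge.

Sr > Ca > I > Ge > Be > O

Be is in period 2, group 2; O is in period 2, group 16; Ca is in period 4, group 2; Ge is in period 4, group 14; Sr is in period 5, group 2; I is in period 5, group 17.
Across a period the added protons contract the valence shell; down a group each new principal shell makes the atom larger.
These span different periods and groups, so the two trends combine.
Be > O: Be lies to the left of O in period 2, so the across-period effect alone puts Be larger.
Ge > Be: the two effects oppose for this pair; the down-group effect wins (121 vs 102 pm).
I > Ge: period and group pull opposite ways; the down-group shift dominates (133 vs 121 pm).
Ca > I: the two effects oppose for this pair; the across-period effect wins (171 vs 133 pm).
Sr > Ca: Sr sits below Ca in group 2, so the down-group effect alone puts Sr larger.
Approximate values (pm): Be 102, O 63, Ca 171, Ge 121, Sr 185, I 133.
So from largest to smallest: Sr > Ca > I > Ge > Be > O.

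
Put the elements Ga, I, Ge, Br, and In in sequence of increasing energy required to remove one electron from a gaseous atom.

Ga is in period 4, group 13; Ge is in period 4, group 14; Br is in period 4, group 17; In is in period 5, group 13; I is in period 5, group 17.
First ionization energy rises across a period (greater Z_eff holds electrons more tightly) and falls down a group (valence electrons are farther from the nucleus).
These span different periods and groups, so the two trends combine.
Ga > In: they share group 13; the group trend gives Ga the larger value.
Ge > Ga: both are in period 4; the period trend gives Ge the larger value.
I > Ge: the two effects oppose for this pair; the across-period effect wins (1008 vs 762 kJ/mol).
Br > I: Br sits above I in group 17, so the down-group effect alone puts Br higher.
Tabulated first ionization energy (kJ/mol): Ga 579, Ge 762, Br 1140, In 558, I 1008.
So from lowest to highest: In < Ga < Ge < I < Br.

In, Ga, Ge, I, Br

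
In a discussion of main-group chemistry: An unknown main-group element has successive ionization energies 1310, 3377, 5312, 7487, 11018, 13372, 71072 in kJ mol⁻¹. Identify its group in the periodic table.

Group 16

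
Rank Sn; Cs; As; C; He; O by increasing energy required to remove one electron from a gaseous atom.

He is in period 1, group 18; C is in period 2, group 14; O is in period 2, group 16; As is in period 4, group 15; Sn is in period 5, group 14; Cs is in period 6, group 1.
First ionization energy rises across a period (greater Z_eff holds electrons more tightly) and falls down a group (valence electrons are farther from the nucleus).
Here both period and group differ, so the two effects have to be weighed against each other.
Sn > Cs: both effects reinforce here, so Sn is clearly the higher of the two.
As > Sn: both effects reinforce here, so As is clearly the higher of the two.
C > As: the two effects oppose for this pair; the down-group effect wins (1086 vs 947 kJ/mol).
O > C: O lies to the right of C in period 2, so the across-period effect alone puts O higher.
He > O: relative to O, both the across-period and down-group shifts push He's first ionization energy up.
For reference (kJ/mol): He 2372, C 1086, O 1314, As 947, Sn 709, Cs 376.
So from lowest to highest: Cs < Sn < As < C < O < He.

Cs < Sn < As < C < O < He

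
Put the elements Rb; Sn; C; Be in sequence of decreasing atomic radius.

Across a period the added protons contract the valence shell; down a group each new principal shell makes the atom larger.
Here both period and group differ, so the two effects have to be weighed against each other.
Be > C: Be lies to the left of C in period 2, so the across-period effect alone puts Be larger.
Sn > Be: period and group pull opposite ways; the down-group shift dominates (140 vs 102 pm).
Rb > Sn: both are in period 5; the period trend gives Rb the larger value.
Tabulated atomic radius (pm): Be 102, C 75, Rb 210, Sn 140.
So from largest to smallest: Rb > Sn > Be > C.

Rb, Sn, Be, C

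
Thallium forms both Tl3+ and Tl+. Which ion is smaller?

Both ions have Z = 81 protons, but Tl3+ has lost more electrons, so its remaining electrons feel a larger effective nuclear charge per electron and are pulled in more tightly.
Higher positive charge → smaller ion, so Tl+ > Tl3+.

Tl3+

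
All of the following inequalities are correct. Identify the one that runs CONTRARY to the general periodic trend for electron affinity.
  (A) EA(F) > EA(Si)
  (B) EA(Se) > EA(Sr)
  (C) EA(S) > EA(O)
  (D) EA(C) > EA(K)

(C)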